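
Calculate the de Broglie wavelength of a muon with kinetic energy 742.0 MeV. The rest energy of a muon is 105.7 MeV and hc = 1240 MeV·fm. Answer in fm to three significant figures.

Total energy E = KE + m₀c² = 742.0 + 105.7 = 847.7 MeV.
(pc)² = E² − (m₀c²)² = (847.7)² − (105.7)² = 7.074 × 10⁵ MeV², so pc = 841.1 MeV.
λ = hc/(pc) = 1240 MeV·fm / 841.1 MeV = 1.47 fm.

λ = 1.47 fm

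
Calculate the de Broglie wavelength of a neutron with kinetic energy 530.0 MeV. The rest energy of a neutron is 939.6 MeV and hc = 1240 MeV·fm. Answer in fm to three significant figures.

Total energy E = KE + m₀c² = 530.0 + 939.6 = 1469.6 MeV.
(pc)² = E² − (m₀c²)² = (1469.6)² − (939.6)² = 1.277 × 10⁶ MeV², so pc = 1130 MeV.
λ = hc/(pc) = 1240 MeV·fm / 1130 MeV = 1.10 fm.

λ = 1.10 fm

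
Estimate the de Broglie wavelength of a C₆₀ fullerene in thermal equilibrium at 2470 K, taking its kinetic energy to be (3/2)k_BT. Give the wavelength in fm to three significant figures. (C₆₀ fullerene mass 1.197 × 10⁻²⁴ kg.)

λ = 1890 fm

KE = (3/2)k_BT = 1.5 × 1.381 × 10⁻²³ × 2470 = 5.117 × 10⁻²⁰ J.
p = √(2mKE) = √(2 × 1.197 × 10⁻²⁴ × 5.117 × 10⁻²⁰) = 3.500 × 10⁻²² kg·m/s.
λ = h/p = 1.89 × 10⁻¹² m = 1890 fm.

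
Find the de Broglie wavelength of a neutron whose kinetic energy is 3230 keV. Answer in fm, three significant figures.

KE = 3230 keV = 5.174 × 10⁻¹³ J.
p = √(2mKE) = √(2 × 1.675 × 10⁻²⁷ × 5.174 × 10⁻¹³) = 4.163 × 10⁻²⁰ kg·m/s.
λ = h/p = 6.626 × 10⁻³⁴ / 4.163 × 10⁻²⁰ = 1.59 × 10⁻¹⁴ m = 15.9 fm.

λ = 15.9 fm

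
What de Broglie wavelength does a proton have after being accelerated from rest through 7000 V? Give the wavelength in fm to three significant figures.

λ = 342 fm

KE = eV = 1.602 × 10⁻¹⁹ × 7000 = 1.121 × 10⁻¹⁵ J.
p = √(2mKE) = √(2 × 1.673 × 10⁻²⁷ × 1.121 × 10⁻¹⁵) = 1.937 × 10⁻²¹ kg·m/s.
λ = h/p = 6.626 × 10⁻³⁴ / 1.937 × 10⁻²¹ = 3.42 × 10⁻¹³ m = 342 fm.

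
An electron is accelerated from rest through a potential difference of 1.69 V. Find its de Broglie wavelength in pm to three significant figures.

λ = 943 pm

KE = eV = 1.602 × 10⁻¹⁹ × 1.690 = 2.707 × 10⁻¹⁹ J.
p = √(2mKE) = √(2 × 9.109 × 10⁻³¹ × 2.707 × 10⁻¹⁹) = 7.023 × 10⁻²⁵ kg·m/s.
λ = h/p = 6.626 × 10⁻³⁴ / 7.023 × 10⁻²⁵ = 9.43 × 10⁻¹⁰ m = 943 pm.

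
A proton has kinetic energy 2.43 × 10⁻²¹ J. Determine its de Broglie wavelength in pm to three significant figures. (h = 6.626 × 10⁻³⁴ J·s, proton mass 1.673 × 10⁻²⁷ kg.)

λ = 232 pm

p = √(2mKE) = √(2 × 1.673 × 10⁻²⁷ × 2.430 × 10⁻²¹) = 2.851 × 10⁻²⁴ kg·m/s.
λ = h/p = 6.626 × 10⁻³⁴ / 2.851 × 10⁻²⁴ = 2.32 × 10⁻¹⁰ m = 232 pm.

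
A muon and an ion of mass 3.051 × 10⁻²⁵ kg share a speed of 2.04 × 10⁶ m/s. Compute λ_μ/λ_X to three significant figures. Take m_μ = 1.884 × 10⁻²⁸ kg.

At fixed v, p = mv so λ = h/(mv) ∝ 1/m.
λ_μ/λ_X = m_X/m_μ = 3.051 × 10⁻²⁵/1.884 × 10⁻²⁸ = 1620.

λ_μ/λ_X = 1620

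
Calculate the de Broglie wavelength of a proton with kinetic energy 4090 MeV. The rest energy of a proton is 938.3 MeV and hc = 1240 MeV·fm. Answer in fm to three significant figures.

λ = 0.251 fm

Total energy E = KE + m₀c² = 4090 + 938.3 = 5028.3 MeV.
(pc)² = E² − (m₀c²)² = (5028.3)² − (938.3)² = 2.440 × 10⁷ MeV², so pc = 4940 MeV.
λ = hc/(pc) = 1240 MeV·fm / 4940 MeV = 0.251 fm.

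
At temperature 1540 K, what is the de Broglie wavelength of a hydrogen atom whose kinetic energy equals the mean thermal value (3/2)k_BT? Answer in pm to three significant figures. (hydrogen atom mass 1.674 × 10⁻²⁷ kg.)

λ = 64.1 pm

KE = (3/2)k_BT = 1.5 × 1.381 × 10⁻²³ × 1540 = 3.190 × 10⁻²⁰ J.
p = √(2mKE) = √(2 × 1.674 × 10⁻²⁷ × 3.190 × 10⁻²⁰) = 1.033 × 10⁻²³ kg·m/s.
λ = h/p = 6.41 × 10⁻¹¹ m = 64.1 pm.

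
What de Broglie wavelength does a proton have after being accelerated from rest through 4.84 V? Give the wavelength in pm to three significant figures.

KE = eV = 1.602 × 10⁻¹⁹ × 4.840 = 7.754 × 10⁻¹⁹ J.
p = √(2mKE) = √(2 × 1.673 × 10⁻²⁷ × 7.754 × 10⁻¹⁹) = 5.094 × 10⁻²³ kg·m/s.
λ = h/p = 6.626 × 10⁻³⁴ / 5.094 × 10⁻²³ = 1.30 × 10⁻¹¹ m = 13.0 pm.

λ = 13.0 pm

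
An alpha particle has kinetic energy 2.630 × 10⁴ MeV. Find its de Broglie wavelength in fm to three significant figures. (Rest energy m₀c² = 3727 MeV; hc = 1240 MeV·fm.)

Total energy E = KE + m₀c² = 2.630 × 10⁴ + 3727 = 30027 MeV.
(pc)² = E² − (m₀c²)² = (30027)² − (3727)² = 8.877 × 10⁸ MeV², so pc = 2.979 × 10⁴ MeV.
λ = hc/(pc) = 1240 MeV·fm / 2.979 × 10⁴ MeV = 0.0416 fm.

λ = 0.0416 fm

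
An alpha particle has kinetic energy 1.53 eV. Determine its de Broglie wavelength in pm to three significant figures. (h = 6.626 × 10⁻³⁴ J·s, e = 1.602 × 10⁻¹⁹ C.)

λ = 11.6 pm

KE = 1.53 eV = 2.451 × 10⁻¹⁹ J.
p = √(2mKE) = √(2 × 6.645 × 10⁻²⁷ × 2.451 × 10⁻¹⁹) = 5.707 × 10⁻²³ kg·m/s.
λ = h/p = 6.626 × 10⁻³⁴ / 5.707 × 10⁻²³ = 1.16 × 10⁻¹¹ m = 11.6 pm.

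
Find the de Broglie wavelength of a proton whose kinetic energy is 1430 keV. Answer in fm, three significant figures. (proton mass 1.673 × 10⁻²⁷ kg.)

λ = 23.9 fm

KE = 1430 keV = 2.291 × 10⁻¹³ J.
p = √(2mKE) = √(2 × 1.673 × 10⁻²⁷ × 2.291 × 10⁻¹³) = 2.769 × 10⁻²⁰ kg·m/s.
λ = h/p = 6.626 × 10⁻³⁴ / 2.769 × 10⁻²⁰ = 2.39 × 10⁻¹⁴ m = 23.9 fm.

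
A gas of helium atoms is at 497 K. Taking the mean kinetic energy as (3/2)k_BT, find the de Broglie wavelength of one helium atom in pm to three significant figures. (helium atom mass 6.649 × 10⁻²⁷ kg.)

λ = 56.6 pm

KE = (3/2)k_BT = 1.5 × 1.381 × 10⁻²³ × 497 = 1.030 × 10⁻²⁰ J.
p = √(2mKE) = √(2 × 6.649 × 10⁻²⁷ × 1.030 × 10⁻²⁰) = 1.170 × 10⁻²³ kg·m/s.
λ = h/p = 5.66 × 10⁻¹¹ m = 56.6 pm.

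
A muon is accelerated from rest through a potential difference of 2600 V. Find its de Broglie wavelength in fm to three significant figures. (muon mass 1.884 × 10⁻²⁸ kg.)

KE = eV = 1.602 × 10⁻¹⁹ × 2600 = 4.165 × 10⁻¹⁶ J.
p = √(2mKE) = √(2 × 1.884 × 10⁻²⁸ × 4.165 × 10⁻¹⁶) = 3.962 × 10⁻²² kg·m/s.
λ = h/p = 6.626 × 10⁻³⁴ / 3.962 × 10⁻²² = 1.67 × 10⁻¹² m = 1670 fm.

λ = 1670 fm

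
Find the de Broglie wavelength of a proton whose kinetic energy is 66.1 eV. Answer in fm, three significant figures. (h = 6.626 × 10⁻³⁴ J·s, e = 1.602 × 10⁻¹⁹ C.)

λ = 3520 fm

KE = 66.1 eV = 1.059 × 10⁻¹⁷ J.
p = √(2mKE) = √(2 × 1.673 × 10⁻²⁷ × 1.059 × 10⁻¹⁷) = 1.882 × 10⁻²² kg·m/s.
λ = h/p = 6.626 × 10⁻³⁴ / 1.882 × 10⁻²² = 3.52 × 10⁻¹² m = 3520 fm.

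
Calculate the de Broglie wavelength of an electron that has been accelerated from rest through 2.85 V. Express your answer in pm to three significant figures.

KE = eV = 1.602 × 10⁻¹⁹ × 2.850 = 4.566 × 10⁻¹⁹ J.
p = √(2mKE) = √(2 × 9.109 × 10⁻³¹ × 4.566 × 10⁻¹⁹) = 9.120 × 10⁻²⁵ kg·m/s.
λ = h/p = 6.626 × 10⁻³⁴ / 9.120 × 10⁻²⁵ = 7.27 × 10⁻¹⁰ m = 727 pm.

λ = 727 pm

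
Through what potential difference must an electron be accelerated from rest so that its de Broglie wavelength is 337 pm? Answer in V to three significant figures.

p = h/λ = 6.626 × 10⁻³⁴ / 3.370 × 10⁻¹⁰ = 1.966 × 10⁻²⁴ kg·m/s.
KE = p²/(2m) = 2.122 × 10⁻¹⁸ J.
V = KE/e = 2.122 × 10⁻¹⁸ / (1.602 × 10⁻¹⁹) = 13.2 V.

V = 13.2 V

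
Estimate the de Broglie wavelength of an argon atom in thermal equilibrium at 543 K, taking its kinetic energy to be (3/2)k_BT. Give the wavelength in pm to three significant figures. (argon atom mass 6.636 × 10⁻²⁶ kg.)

KE = (3/2)k_BT = 1.5 × 1.381 × 10⁻²³ × 543 = 1.125 × 10⁻²⁰ J.
p = √(2mKE) = √(2 × 6.636 × 10⁻²⁶ × 1.125 × 10⁻²⁰) = 3.864 × 10⁻²³ kg·m/s.
λ = h/p = 1.71 × 10⁻¹¹ m = 17.1 pm.

λ = 17.1 pm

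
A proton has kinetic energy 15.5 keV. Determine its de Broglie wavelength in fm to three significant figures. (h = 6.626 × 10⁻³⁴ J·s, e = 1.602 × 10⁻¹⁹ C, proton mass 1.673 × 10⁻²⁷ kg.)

λ = 230 fm

KE = 15.5 keV = 2.483 × 10⁻¹⁵ J.
p = √(2mKE) = √(2 × 1.673 × 10⁻²⁷ × 2.483 × 10⁻¹⁵) = 2.882 × 10⁻²¹ kg·m/s.
λ = h/p = 6.626 × 10⁻³⁴ / 2.882 × 10⁻²¹ = 2.30 × 10⁻¹³ m = 230 fm.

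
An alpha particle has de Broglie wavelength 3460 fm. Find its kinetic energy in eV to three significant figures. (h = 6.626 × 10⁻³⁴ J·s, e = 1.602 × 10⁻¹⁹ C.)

p = h/λ = 6.626 × 10⁻³⁴ / 3.460 × 10⁻¹² = 1.915 × 10⁻²² kg·m/s.
KE = p²/(2m) = (1.915 × 10⁻²²)² / (2 × 6.645 × 10⁻²⁷) = 2.759 × 10⁻¹⁸ J = 17.2 eV.

KE = 17.2 eV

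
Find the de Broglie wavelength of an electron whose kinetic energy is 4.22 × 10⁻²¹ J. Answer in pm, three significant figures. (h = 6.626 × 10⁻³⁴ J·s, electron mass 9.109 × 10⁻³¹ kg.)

p = √(2mKE) = √(2 × 9.109 × 10⁻³¹ × 4.220 × 10⁻²¹) = 8.768 × 10⁻²⁶ kg·m/s.
λ = h/p = 6.626 × 10⁻³⁴ / 8.768 × 10⁻²⁶ = 7.56 × 10⁻⁹ m = 7560 pm.

λ = 7560 pm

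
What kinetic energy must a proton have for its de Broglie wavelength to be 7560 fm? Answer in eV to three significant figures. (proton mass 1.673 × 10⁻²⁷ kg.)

KE = 14.3 eV

p = h/λ = 6.626 × 10⁻³⁴ / 7.560 × 10⁻¹² = 8.765 × 10⁻²³ kg·m/s.
KE = p²/(2m) = (8.765 × 10⁻²³)² / (2 × 1.673 × 10⁻²⁷) = 2.296 × 10⁻¹⁸ J = 14.3 eV.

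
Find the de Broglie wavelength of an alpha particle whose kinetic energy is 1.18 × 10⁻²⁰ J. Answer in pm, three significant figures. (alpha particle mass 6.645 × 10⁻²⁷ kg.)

λ = 52.9 pm

p = √(2mKE) = √(2 × 6.645 × 10⁻²⁷ × 1.180 × 10⁻²⁰) = 1.252 × 10⁻²³ kg·m/s.
λ = h/p = 6.626 × 10⁻³⁴ / 1.252 × 10⁻²³ = 5.29 × 10⁻¹¹ m = 52.9 pm.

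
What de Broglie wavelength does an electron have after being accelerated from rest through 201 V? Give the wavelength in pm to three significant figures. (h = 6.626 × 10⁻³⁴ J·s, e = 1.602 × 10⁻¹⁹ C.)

λ = 86.5 pm

KE = eV = 1.602 × 10⁻¹⁹ × 201.0 = 3.220 × 10⁻¹⁷ J.
p = √(2mKE) = √(2 × 9.109 × 10⁻³¹ × 3.220 × 10⁻¹⁷) = 7.659 × 10⁻²⁴ kg·m/s.
λ = h/p = 6.626 × 10⁻³⁴ / 7.659 × 10⁻²⁴ = 8.65 × 10⁻¹¹ m = 86.5 pm.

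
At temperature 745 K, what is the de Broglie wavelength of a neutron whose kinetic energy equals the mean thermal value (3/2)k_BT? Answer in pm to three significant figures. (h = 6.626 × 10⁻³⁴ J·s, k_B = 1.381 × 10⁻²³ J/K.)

KE = (3/2)k_BT = 1.5 × 1.381 × 10⁻²³ × 745 = 1.543 × 10⁻²⁰ J.
p = √(2mKE) = √(2 × 1.675 × 10⁻²⁷ × 1.543 × 10⁻²⁰) = 7.190 × 10⁻²⁴ kg·m/s.
λ = h/p = 9.22 × 10⁻¹¹ m = 92.2 pm.

λ = 92.2 pm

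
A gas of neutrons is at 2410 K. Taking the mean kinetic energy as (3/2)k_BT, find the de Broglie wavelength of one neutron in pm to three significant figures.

λ = 51.2 pm

KE = (3/2)k_BT = 1.5 × 1.381 × 10⁻²³ × 2410 = 4.992 × 10⁻²⁰ J.
p = √(2mKE) = √(2 × 1.675 × 10⁻²⁷ × 4.992 × 10⁻²⁰) = 1.293 × 10⁻²³ kg·m/s.
λ = h/p = 5.12 × 10⁻¹¹ m = 51.2 pm.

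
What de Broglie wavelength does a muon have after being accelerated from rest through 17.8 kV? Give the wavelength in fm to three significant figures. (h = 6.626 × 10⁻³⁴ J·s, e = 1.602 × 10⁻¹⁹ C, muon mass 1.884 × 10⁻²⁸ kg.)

λ = 639 fm

KE = eV = 1.602 × 10⁻¹⁹ × 1.780 × 10⁴ = 2.852 × 10⁻¹⁵ J.
p = √(2mKE) = √(2 × 1.884 × 10⁻²⁸ × 2.852 × 10⁻¹⁵) = 1.037 × 10⁻²¹ kg·m/s.
λ = h/p = 6.626 × 10⁻³⁴ / 1.037 × 10⁻²¹ = 6.39 × 10⁻¹³ m = 639 fm.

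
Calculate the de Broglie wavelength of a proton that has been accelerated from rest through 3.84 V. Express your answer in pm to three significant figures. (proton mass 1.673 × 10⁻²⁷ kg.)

KE = eV = 1.602 × 10⁻¹⁹ × 3.840 = 6.152 × 10⁻¹⁹ J.
p = √(2mKE) = √(2 × 1.673 × 10⁻²⁷ × 6.152 × 10⁻¹⁹) = 4.537 × 10⁻²³ kg·m/s.
λ = h/p = 6.626 × 10⁻³⁴ / 4.537 × 10⁻²³ = 1.46 × 10⁻¹¹ m = 14.6 pm.

λ = 14.6 pm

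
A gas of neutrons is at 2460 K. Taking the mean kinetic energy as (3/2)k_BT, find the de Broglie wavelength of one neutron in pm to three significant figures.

KE = (3/2)k_BT = 1.5 × 1.381 × 10⁻²³ × 2460 = 5.096 × 10⁻²⁰ J.
p = √(2mKE) = √(2 × 1.675 × 10⁻²⁷ × 5.096 × 10⁻²⁰) = 1.307 × 10⁻²³ kg·m/s.
λ = h/p = 5.07 × 10⁻¹¹ m = 50.7 pm.

λ = 50.7 pm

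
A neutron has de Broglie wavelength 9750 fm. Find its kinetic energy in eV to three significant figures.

KE = 8.61 eV

p = h/λ = 6.626 × 10⁻³⁴ / 9.750 × 10⁻¹² = 6.796 × 10⁻²³ kg·m/s.
KE = p²/(2m) = (6.796 × 10⁻²³)² / (2 × 1.675 × 10⁻²⁷) = 1.379 × 10⁻¹⁸ J = 8.61 eV.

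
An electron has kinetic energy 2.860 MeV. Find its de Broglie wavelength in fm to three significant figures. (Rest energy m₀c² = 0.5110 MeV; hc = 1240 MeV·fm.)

λ = 372 fm

Total energy E = KE + m₀c² = 2.860 + 0.5110 = 3.3710 MeV.
(pc)² = E² − (m₀c²)² = (3.3710)² − (0.5110)² = 11.10 MeV², so pc = 3.332 MeV.
λ = hc/(pc) = 1240 MeV·fm / 3.332 MeV = 372 fm.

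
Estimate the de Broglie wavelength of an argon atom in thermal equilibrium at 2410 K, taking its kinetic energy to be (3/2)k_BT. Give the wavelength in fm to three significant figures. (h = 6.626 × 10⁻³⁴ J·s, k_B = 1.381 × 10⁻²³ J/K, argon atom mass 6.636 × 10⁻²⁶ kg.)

KE = (3/2)k_BT = 1.5 × 1.381 × 10⁻²³ × 2410 = 4.992 × 10⁻²⁰ J.
p = √(2mKE) = √(2 × 6.636 × 10⁻²⁶ × 4.992 × 10⁻²⁰) = 8.140 × 10⁻²³ kg·m/s.
λ = h/p = 8.14 × 10⁻¹² m = 8140 fm.

λ = 8140 fm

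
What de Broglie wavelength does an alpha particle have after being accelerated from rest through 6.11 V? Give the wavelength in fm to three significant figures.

λ = 4110 fm

KE = 2eV = 2 × 1.602 × 10⁻¹⁹ × 6.110 = 1.958 × 10⁻¹⁸ J.
p = √(2mKE) = √(2 × 6.645 × 10⁻²⁷ × 1.958 × 10⁻¹⁸) = 1.613 × 10⁻²² kg·m/s.
λ = h/p = 6.626 × 10⁻³⁴ / 1.613 × 10⁻²² = 4.11 × 10⁻¹² m = 4110 fm.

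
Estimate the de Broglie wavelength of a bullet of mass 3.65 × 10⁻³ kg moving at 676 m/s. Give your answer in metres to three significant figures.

λ = 2.69 × 10⁻³⁴ m

p = mv = 3.65 × 10⁻³ × 676 = 2.467 kg·m/s.
λ = h/p = 6.626 × 10⁻³⁴ / 2.467 = 2.69 × 10⁻³⁴ m.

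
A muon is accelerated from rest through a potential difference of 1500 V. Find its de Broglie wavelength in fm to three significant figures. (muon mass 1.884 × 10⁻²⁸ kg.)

λ = 2200 fm

KE = eV = 1.602 × 10⁻¹⁹ × 1500 = 2.403 × 10⁻¹⁶ J.
p = √(2mKE) = √(2 × 1.884 × 10⁻²⁸ × 2.403 × 10⁻¹⁶) = 3.009 × 10⁻²² kg·m/s.
λ = h/p = 6.626 × 10⁻³⁴ / 3.009 × 10⁻²² = 2.20 × 10⁻¹² m = 2200 fm.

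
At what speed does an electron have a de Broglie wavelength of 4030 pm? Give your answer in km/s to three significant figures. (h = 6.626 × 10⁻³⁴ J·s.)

p = h/λ = 6.626 × 10⁻³⁴ / 4.030 × 10⁻⁹ = 1.644 × 10⁻²⁵ kg·m/s.
v = p/m = 1.644 × 10⁻²⁵ / 9.109 × 10⁻³¹ = 1.80 × 10⁵ m/s = 180 km/s.

v = 180 km/s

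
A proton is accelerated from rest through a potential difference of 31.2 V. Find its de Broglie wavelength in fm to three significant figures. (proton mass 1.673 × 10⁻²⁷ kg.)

λ = 5120 fm

KE = eV = 1.602 × 10⁻¹⁹ × 31.20 = 4.998 × 10⁻¹⁸ J.
p = √(2mKE) = √(2 × 1.673 × 10⁻²⁷ × 4.998 × 10⁻¹⁸) = 1.293 × 10⁻²² kg·m/s.
λ = h/p = 6.626 × 10⁻³⁴ / 1.293 × 10⁻²² = 5.12 × 10⁻¹² m = 5120 fm.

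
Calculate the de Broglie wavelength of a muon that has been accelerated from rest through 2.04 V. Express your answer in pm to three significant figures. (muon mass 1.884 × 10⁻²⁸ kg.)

KE = eV = 1.602 × 10⁻¹⁹ × 2.040 = 3.268 × 10⁻¹⁹ J.
p = √(2mKE) = √(2 × 1.884 × 10⁻²⁸ × 3.268 × 10⁻¹⁹) = 1.110 × 10⁻²³ kg·m/s.
λ = h/p = 6.626 × 10⁻³⁴ / 1.110 × 10⁻²³ = 5.97 × 10⁻¹¹ m = 59.7 pm.

λ = 59.7 pm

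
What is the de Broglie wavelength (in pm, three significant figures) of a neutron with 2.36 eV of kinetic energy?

KE = 2.36 eV = 3.781 × 10⁻¹⁹ J.
p = √(2mKE) = √(2 × 1.675 × 10⁻²⁷ × 3.781 × 10⁻¹⁹) = 3.559 × 10⁻²³ kg·m/s.
λ = h/p = 6.626 × 10⁻³⁴ / 3.559 × 10⁻²³ = 1.86 × 10⁻¹¹ m = 18.6 pm.

λ = 18.6 pm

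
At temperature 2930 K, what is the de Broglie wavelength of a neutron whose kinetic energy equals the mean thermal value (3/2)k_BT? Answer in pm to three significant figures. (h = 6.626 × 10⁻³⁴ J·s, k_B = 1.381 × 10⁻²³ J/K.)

KE = (3/2)k_BT = 1.5 × 1.381 × 10⁻²³ × 2930 = 6.069 × 10⁻²⁰ J.
p = √(2mKE) = √(2 × 1.675 × 10⁻²⁷ × 6.069 × 10⁻²⁰) = 1.426 × 10⁻²³ kg·m/s.
λ = h/p = 4.65 × 10⁻¹¹ m = 46.5 pm.

λ = 46.5 pm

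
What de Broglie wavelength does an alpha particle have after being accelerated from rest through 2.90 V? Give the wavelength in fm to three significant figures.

KE = 2eV = 2 × 1.602 × 10⁻¹⁹ × 2.900 = 9.292 × 10⁻¹⁹ J.
p = √(2mKE) = √(2 × 6.645 × 10⁻²⁷ × 9.292 × 10⁻¹⁹) = 1.111 × 10⁻²² kg·m/s.
λ = h/p = 6.626 × 10⁻³⁴ / 1.111 × 10⁻²² = 5.96 × 10⁻¹² m = 5960 fm.

λ = 5960 fm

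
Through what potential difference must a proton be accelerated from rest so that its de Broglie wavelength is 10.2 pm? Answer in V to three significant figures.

V = 7.87 V

p = h/λ = 6.626 × 10⁻³⁴ / 1.020 × 10⁻¹¹ = 6.496 × 10⁻²³ kg·m/s.
KE = p²/(2m) = 1.261 × 10⁻¹⁸ J.
V = KE/e = 1.261 × 10⁻¹⁸ / (1.602 × 10⁻¹⁹) = 7.87 V.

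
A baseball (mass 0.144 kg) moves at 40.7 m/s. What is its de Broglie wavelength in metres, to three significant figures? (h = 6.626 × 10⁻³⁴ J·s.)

λ = 1.13 × 10⁻³⁴ m

p = mv = 0.144 × 40.7 = 5.861 kg·m/s.
λ = h/p = 6.626 × 10⁻³⁴ / 5.861 = 1.13 × 10⁻³⁴ m.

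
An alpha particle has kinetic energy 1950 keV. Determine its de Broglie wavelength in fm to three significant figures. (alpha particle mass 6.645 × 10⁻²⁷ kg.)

KE = 1950 keV = 3.124 × 10⁻¹³ J.
p = √(2mKE) = √(2 × 6.645 × 10⁻²⁷ × 3.124 × 10⁻¹³) = 6.443 × 10⁻²⁰ kg·m/s.
λ = h/p = 6.626 × 10⁻³⁴ / 6.443 × 10⁻²⁰ = 1.03 × 10⁻¹⁴ m = 10.3 fm.

λ = 10.3 fm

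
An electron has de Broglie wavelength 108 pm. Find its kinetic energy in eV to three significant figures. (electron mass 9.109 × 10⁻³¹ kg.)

KE = 129 eV

p = h/λ = 6.626 × 10⁻³⁴ / 1.080 × 10⁻¹⁰ = 6.135 × 10⁻²⁴ kg·m/s.
KE = p²/(2m) = (6.135 × 10⁻²⁴)² / (2 × 9.109 × 10⁻³¹) = 2.066 × 10⁻¹⁷ J = 129 eV.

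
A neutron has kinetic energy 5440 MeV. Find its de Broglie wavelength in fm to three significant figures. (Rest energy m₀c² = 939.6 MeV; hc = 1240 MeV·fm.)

λ = 0.197 fm

Total energy E = KE + m₀c² = 5440 + 939.6 = 6379.6 MeV.
(pc)² = E² − (m₀c²)² = (6379.6)² − (939.6)² = 3.982 × 10⁷ MeV², so pc = 6310 MeV.
λ = hc/(pc) = 1240 MeV·fm / 6310 MeV = 0.197 fm.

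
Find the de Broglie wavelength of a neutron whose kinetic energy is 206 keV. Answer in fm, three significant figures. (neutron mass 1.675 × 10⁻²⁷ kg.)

KE = 206 keV = 3.300 × 10⁻¹⁴ J.
p = √(2mKE) = √(2 × 1.675 × 10⁻²⁷ × 3.300 × 10⁻¹⁴) = 1.051 × 10⁻²⁰ kg·m/s.
λ = h/p = 6.626 × 10⁻³⁴ / 1.051 × 10⁻²⁰ = 6.30 × 10⁻¹⁴ m = 63.0 fm.

λ = 63.0 fm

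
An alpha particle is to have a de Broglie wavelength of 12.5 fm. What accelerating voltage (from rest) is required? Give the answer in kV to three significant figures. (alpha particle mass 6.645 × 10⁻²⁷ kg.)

V = 660 kV

p = h/λ = 6.626 × 10⁻³⁴ / 1.250 × 10⁻¹⁴ = 5.301 × 10⁻²⁰ kg·m/s.
KE = p²/(2m) = 2.114 × 10⁻¹³ J.
V = KE/2e = 2.114 × 10⁻¹³ / (2 × 1.602 × 10⁻¹⁹) = 660 kV.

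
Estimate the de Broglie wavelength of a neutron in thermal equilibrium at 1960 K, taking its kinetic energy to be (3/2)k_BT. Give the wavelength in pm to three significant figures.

λ = 56.8 pm

KE = (3/2)k_BT = 1.5 × 1.381 × 10⁻²³ × 1960 = 4.060 × 10⁻²⁰ J.
p = √(2mKE) = √(2 × 1.675 × 10⁻²⁷ × 4.060 × 10⁻²⁰) = 1.166 × 10⁻²³ kg·m/s.
λ = h/p = 5.68 × 10⁻¹¹ m = 56.8 pm.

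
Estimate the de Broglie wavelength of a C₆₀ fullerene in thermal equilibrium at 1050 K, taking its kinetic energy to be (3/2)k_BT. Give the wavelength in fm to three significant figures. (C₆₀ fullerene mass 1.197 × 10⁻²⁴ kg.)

KE = (3/2)k_BT = 1.5 × 1.381 × 10⁻²³ × 1050 = 2.175 × 10⁻²⁰ J.
p = √(2mKE) = √(2 × 1.197 × 10⁻²⁴ × 2.175 × 10⁻²⁰) = 2.282 × 10⁻²² kg·m/s.
λ = h/p = 2.90 × 10⁻¹² m = 2900 fm.

λ = 2900 fm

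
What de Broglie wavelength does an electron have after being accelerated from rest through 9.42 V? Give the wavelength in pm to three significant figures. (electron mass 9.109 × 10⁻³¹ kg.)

λ = 400 pm

KE = eV = 1.602 × 10⁻¹⁹ × 9.420 = 1.509 × 10⁻¹⁸ J.
p = √(2mKE) = √(2 × 9.109 × 10⁻³¹ × 1.509 × 10⁻¹⁸) = 1.658 × 10⁻²⁴ kg·m/s.
λ = h/p = 6.626 × 10⁻³⁴ / 1.658 × 10⁻²⁴ = 4.00 × 10⁻¹⁰ m = 400 pm.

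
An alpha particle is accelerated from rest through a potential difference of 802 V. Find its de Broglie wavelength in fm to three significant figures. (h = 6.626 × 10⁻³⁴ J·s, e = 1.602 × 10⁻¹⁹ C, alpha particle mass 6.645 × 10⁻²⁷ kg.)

λ = 359 fm

KE = 2eV = 2 × 1.602 × 10⁻¹⁹ × 802.0 = 2.570 × 10⁻¹⁶ J.
p = √(2mKE) = √(2 × 6.645 × 10⁻²⁷ × 2.570 × 10⁻¹⁶) = 1.848 × 10⁻²¹ kg·m/s.
λ = h/p = 6.626 × 10⁻³⁴ / 1.848 × 10⁻²¹ = 3.59 × 10⁻¹³ m = 359 fm.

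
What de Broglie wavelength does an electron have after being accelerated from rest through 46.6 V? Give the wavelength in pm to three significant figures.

λ = 180 pm

KE = eV = 1.602 × 10⁻¹⁹ × 46.60 = 7.465 × 10⁻¹⁸ J.
p = √(2mKE) = √(2 × 9.109 × 10⁻³¹ × 7.465 × 10⁻¹⁸) = 3.688 × 10⁻²⁴ kg·m/s.
λ = h/p = 6.626 × 10⁻³⁴ / 3.688 × 10⁻²⁴ = 1.80 × 10⁻¹⁰ m = 180 pm.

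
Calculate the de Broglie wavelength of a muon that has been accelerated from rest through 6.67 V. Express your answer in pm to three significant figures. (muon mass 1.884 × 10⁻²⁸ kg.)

KE = eV = 1.602 × 10⁻¹⁹ × 6.670 = 1.069 × 10⁻¹⁸ J.
p = √(2mKE) = √(2 × 1.884 × 10⁻²⁸ × 1.069 × 10⁻¹⁸) = 2.007 × 10⁻²³ kg·m/s.
λ = h/p = 6.626 × 10⁻³⁴ / 2.007 × 10⁻²³ = 3.30 × 10⁻¹¹ m = 33.0 pm.

λ = 33.0 pm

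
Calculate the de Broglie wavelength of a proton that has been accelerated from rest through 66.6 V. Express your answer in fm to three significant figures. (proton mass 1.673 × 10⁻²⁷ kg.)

λ = 3510 fm

KE = eV = 1.602 × 10⁻¹⁹ × 66.60 = 1.067 × 10⁻¹⁷ J.
p = √(2mKE) = √(2 × 1.673 × 10⁻²⁷ × 1.067 × 10⁻¹⁷) = 1.889 × 10⁻²² kg·m/s.
λ = h/p = 6.626 × 10⁻³⁴ / 1.889 × 10⁻²² = 3.51 × 10⁻¹² m = 3510 fm.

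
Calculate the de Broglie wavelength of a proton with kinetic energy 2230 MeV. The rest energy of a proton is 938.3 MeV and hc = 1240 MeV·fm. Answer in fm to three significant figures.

λ = 0.410 fm

Total energy E = KE + m₀c² = 2230 + 938.3 = 3168.3 MeV.
(pc)² = E² − (m₀c²)² = (3168.3)² − (938.3)² = 9.158 × 10⁶ MeV², so pc = 3026 MeV.
λ = hc/(pc) = 1240 MeV·fm / 3026 MeV = 0.410 fm.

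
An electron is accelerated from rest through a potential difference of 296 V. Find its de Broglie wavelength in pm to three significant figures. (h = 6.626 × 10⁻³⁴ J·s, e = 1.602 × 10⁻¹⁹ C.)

λ = 71.3 pm

KE = eV = 1.602 × 10⁻¹⁹ × 296.0 = 4.742 × 10⁻¹⁷ J.
p = √(2mKE) = √(2 × 9.109 × 10⁻³¹ × 4.742 × 10⁻¹⁷) = 9.295 × 10⁻²⁴ kg·m/s.
λ = h/p = 6.626 × 10⁻³⁴ / 9.295 × 10⁻²⁴ = 7.13 × 10⁻¹¹ m = 71.3 pm.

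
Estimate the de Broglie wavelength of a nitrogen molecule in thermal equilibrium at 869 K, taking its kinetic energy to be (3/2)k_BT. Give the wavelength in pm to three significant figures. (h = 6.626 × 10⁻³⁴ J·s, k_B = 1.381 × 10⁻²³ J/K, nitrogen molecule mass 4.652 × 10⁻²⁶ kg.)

KE = (3/2)k_BT = 1.5 × 1.381 × 10⁻²³ × 869 = 1.800 × 10⁻²⁰ J.
p = √(2mKE) = √(2 × 4.652 × 10⁻²⁶ × 1.800 × 10⁻²⁰) = 4.092 × 10⁻²³ kg·m/s.
λ = h/p = 1.62 × 10⁻¹¹ m = 16.2 pm.

λ = 16.2 pm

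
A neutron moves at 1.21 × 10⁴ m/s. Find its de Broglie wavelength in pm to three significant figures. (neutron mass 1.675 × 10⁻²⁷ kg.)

λ = 32.7 pm

p = mv = 1.675 × 10⁻²⁷ × 1.21 × 10⁴ = 2.027 × 10⁻²³ kg·m/s.
λ = h/p = 6.626 × 10⁻³⁴ / 2.027 × 10⁻²³ = 3.27 × 10⁻¹¹ m = 32.7 pm.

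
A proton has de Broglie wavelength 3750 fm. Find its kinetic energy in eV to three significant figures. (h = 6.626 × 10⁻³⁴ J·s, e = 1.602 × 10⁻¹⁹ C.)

KE = 58.2 eV

p = h/λ = 6.626 × 10⁻³⁴ / 3.750 × 10⁻¹² = 1.767 × 10⁻²² kg·m/s.
KE = p²/(2m) = (1.767 × 10⁻²²)² / (2 × 1.673 × 10⁻²⁷) = 9.331 × 10⁻¹⁸ J = 58.2 eV.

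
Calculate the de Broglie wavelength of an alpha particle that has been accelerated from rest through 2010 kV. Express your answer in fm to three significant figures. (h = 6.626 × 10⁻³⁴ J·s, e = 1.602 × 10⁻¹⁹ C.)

KE = 2eV = 2 × 1.602 × 10⁻¹⁹ × 2.010 × 10⁶ = 6.440 × 10⁻¹³ J.
p = √(2mKE) = √(2 × 6.645 × 10⁻²⁷ × 6.440 × 10⁻¹³) = 9.251 × 10⁻²⁰ kg·m/s.
λ = h/p = 6.626 × 10⁻³⁴ / 9.251 × 10⁻²⁰ = 7.16 × 10⁻¹⁵ m = 7.16 fm.

λ = 7.16 fm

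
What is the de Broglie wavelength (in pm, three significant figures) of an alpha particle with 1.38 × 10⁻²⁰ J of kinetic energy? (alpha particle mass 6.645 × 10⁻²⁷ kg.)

p = √(2mKE) = √(2 × 6.645 × 10⁻²⁷ × 1.380 × 10⁻²⁰) = 1.354 × 10⁻²³ kg·m/s.
λ = h/p = 6.626 × 10⁻³⁴ / 1.354 × 10⁻²³ = 4.89 × 10⁻¹¹ m = 48.9 pm.

λ = 48.9 pm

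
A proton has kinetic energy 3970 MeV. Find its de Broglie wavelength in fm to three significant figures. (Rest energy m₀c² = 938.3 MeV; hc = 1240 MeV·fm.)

Total energy E = KE + m₀c² = 3970 + 938.3 = 4908.3 MeV.
(pc)² = E² − (m₀c²)² = (4908.3)² − (938.3)² = 2.321 × 10⁷ MeV², so pc = 4818 MeV.
λ = hc/(pc) = 1240 MeV·fm / 4818 MeV = 0.257 fm.

λ = 0.257 fm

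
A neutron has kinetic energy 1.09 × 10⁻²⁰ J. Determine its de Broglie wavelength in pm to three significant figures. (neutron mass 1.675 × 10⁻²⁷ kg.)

λ = 110 pm

p = √(2mKE) = √(2 × 1.675 × 10⁻²⁷ × 1.090 × 10⁻²⁰) = 6.043 × 10⁻²⁴ kg·m/s.
λ = h/p = 6.626 × 10⁻³⁴ / 6.043 × 10⁻²⁴ = 1.10 × 10⁻¹⁰ m = 110 pm.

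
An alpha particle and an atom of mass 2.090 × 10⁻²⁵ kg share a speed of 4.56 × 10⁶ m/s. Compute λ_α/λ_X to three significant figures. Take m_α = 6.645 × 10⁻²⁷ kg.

λ_α/λ_X = 31.5

At fixed v, p = mv so λ = h/(mv) ∝ 1/m.
λ_α/λ_X = m_X/m_α = 2.090 × 10⁻²⁵/6.645 × 10⁻²⁷ = 31.5.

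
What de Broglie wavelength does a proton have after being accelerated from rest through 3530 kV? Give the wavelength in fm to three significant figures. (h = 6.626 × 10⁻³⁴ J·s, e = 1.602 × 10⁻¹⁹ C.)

λ = 15.2 fm

KE = eV = 1.602 × 10⁻¹⁹ × 3.530 × 10⁶ = 5.655 × 10⁻¹³ J.
p = √(2mKE) = √(2 × 1.673 × 10⁻²⁷ × 5.655 × 10⁻¹³) = 4.350 × 10⁻²⁰ kg·m/s.
λ = h/p = 6.626 × 10⁻³⁴ / 4.350 × 10⁻²⁰ = 1.52 × 10⁻¹⁴ m = 15.2 fm.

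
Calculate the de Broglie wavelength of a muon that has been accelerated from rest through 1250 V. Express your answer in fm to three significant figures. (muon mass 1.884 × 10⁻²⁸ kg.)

λ = 2410 fm

KE = eV = 1.602 × 10⁻¹⁹ × 1250 = 2.003 × 10⁻¹⁶ J.
p = √(2mKE) = √(2 × 1.884 × 10⁻²⁸ × 2.003 × 10⁻¹⁶) = 2.747 × 10⁻²² kg·m/s.
λ = h/p = 6.626 × 10⁻³⁴ / 2.747 × 10⁻²² = 2.41 × 10⁻¹² m = 2410 fm.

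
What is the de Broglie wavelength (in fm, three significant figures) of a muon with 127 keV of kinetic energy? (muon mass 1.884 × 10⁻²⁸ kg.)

KE = 127 keV = 2.035 × 10⁻¹⁴ J.
p = √(2mKE) = √(2 × 1.884 × 10⁻²⁸ × 2.035 × 10⁻¹⁴) = 2.769 × 10⁻²¹ kg·m/s.
λ = h/p = 6.626 × 10⁻³⁴ / 2.769 × 10⁻²¹ = 2.39 × 10⁻¹³ m = 239 fm.

λ = 239 fm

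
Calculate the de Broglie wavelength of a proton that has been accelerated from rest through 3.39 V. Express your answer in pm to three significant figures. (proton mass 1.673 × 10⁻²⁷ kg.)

KE = eV = 1.602 × 10⁻¹⁹ × 3.390 = 5.431 × 10⁻¹⁹ J.
p = √(2mKE) = √(2 × 1.673 × 10⁻²⁷ × 5.431 × 10⁻¹⁹) = 4.263 × 10⁻²³ kg·m/s.
λ = h/p = 6.626 × 10⁻³⁴ / 4.263 × 10⁻²³ = 1.55 × 10⁻¹¹ m = 15.5 pm.

λ = 15.5 pm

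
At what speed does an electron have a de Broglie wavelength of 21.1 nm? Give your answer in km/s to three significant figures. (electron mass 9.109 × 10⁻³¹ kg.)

v = 34.5 km/s

p = h/λ = 6.626 × 10⁻³⁴ / 2.110 × 10⁻⁸ = 3.140 × 10⁻²⁶ kg·m/s.
v = p/m = 3.140 × 10⁻²⁶ / 9.109 × 10⁻³¹ = 3.45 × 10⁴ m/s = 34.5 km/s.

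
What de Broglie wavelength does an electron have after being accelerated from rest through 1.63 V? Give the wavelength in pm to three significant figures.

KE = eV = 1.602 × 10⁻¹⁹ × 1.630 = 2.611 × 10⁻¹⁹ J.
p = √(2mKE) = √(2 × 9.109 × 10⁻³¹ × 2.611 × 10⁻¹⁹) = 6.897 × 10⁻²⁵ kg·m/s.
λ = h/p = 6.626 × 10⁻³⁴ / 6.897 × 10⁻²⁵ = 9.61 × 10⁻¹⁰ m = 961 pm.

λ = 961 pm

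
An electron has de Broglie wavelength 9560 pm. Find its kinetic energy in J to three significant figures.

p = h/λ = 6.626 × 10⁻³⁴ / 9.560 × 10⁻⁹ = 6.931 × 10⁻²⁶ kg·m/s.
KE = p²/(2m) = (6.931 × 10⁻²⁶)² / (2 × 9.109 × 10⁻³¹) = 2.637 × 10⁻²¹ J = 2.64 × 10⁻²¹ J.

KE = 2.64 × 10⁻²¹ J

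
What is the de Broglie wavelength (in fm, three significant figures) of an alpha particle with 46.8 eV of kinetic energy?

KE = 46.8 eV = 7.497 × 10⁻¹⁸ J.
p = √(2mKE) = √(2 × 6.645 × 10⁻²⁷ × 7.497 × 10⁻¹⁸) = 3.157 × 10⁻²² kg·m/s.
λ = h/p = 6.626 × 10⁻³⁴ / 3.157 × 10⁻²² = 2.10 × 10⁻¹² m = 2100 fm.

λ = 2100 fm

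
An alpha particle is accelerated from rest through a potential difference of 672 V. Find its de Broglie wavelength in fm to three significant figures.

λ = 392 fm

KE = 2eV = 2 × 1.602 × 10⁻¹⁹ × 672.0 = 2.153 × 10⁻¹⁶ J.
p = √(2mKE) = √(2 × 6.645 × 10⁻²⁷ × 2.153 × 10⁻¹⁶) = 1.692 × 10⁻²¹ kg·m/s.
λ = h/p = 6.626 × 10⁻³⁴ / 1.692 × 10⁻²¹ = 3.92 × 10⁻¹³ m = 392 fm.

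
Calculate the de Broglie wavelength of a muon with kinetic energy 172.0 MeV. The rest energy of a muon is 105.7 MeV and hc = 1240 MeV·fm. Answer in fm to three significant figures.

λ = 4.83 fm

Total energy E = KE + m₀c² = 172.0 + 105.7 = 277.7 MeV.
(pc)² = E² − (m₀c²)² = (277.7)² − (105.7)² = 6.594 × 10⁴ MeV², so pc = 256.8 MeV.
λ = hc/(pc) = 1240 MeV·fm / 256.8 MeV = 4.83 fm.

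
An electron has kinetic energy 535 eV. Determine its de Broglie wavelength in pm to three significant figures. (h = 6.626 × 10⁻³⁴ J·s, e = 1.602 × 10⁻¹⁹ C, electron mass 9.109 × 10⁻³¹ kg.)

KE = 535 eV = 8.571 × 10⁻¹⁷ J.
p = √(2mKE) = √(2 × 9.109 × 10⁻³¹ × 8.571 × 10⁻¹⁷) = 1.250 × 10⁻²³ kg·m/s.
λ = h/p = 6.626 × 10⁻³⁴ / 1.250 × 10⁻²³ = 5.30 × 10⁻¹¹ m = 53.0 pm.

λ = 53.0 pm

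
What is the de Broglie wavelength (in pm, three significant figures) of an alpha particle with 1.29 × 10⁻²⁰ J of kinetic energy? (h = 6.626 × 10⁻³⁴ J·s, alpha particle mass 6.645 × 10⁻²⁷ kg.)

λ = 50.6 pm

p = √(2mKE) = √(2 × 6.645 × 10⁻²⁷ × 1.290 × 10⁻²⁰) = 1.309 × 10⁻²³ kg·m/s.
λ = h/p = 6.626 × 10⁻³⁴ / 1.309 × 10⁻²³ = 5.06 × 10⁻¹¹ m = 50.6 pm.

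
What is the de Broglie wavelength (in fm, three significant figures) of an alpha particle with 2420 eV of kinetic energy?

λ = 292 fm

KE = 2420 eV = 3.877 × 10⁻¹⁶ J.
p = √(2mKE) = √(2 × 6.645 × 10⁻²⁷ × 3.877 × 10⁻¹⁶) = 2.270 × 10⁻²¹ kg·m/s.
λ = h/p = 6.626 × 10⁻³⁴ / 2.270 × 10⁻²¹ = 2.92 × 10⁻¹³ m = 292 fm.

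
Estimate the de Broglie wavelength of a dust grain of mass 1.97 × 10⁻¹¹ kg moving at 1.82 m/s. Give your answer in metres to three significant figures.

p = mv = 1.97 × 10⁻¹¹ × 1.82 = 3.585 × 10⁻¹¹ kg·m/s.
λ = h/p = 6.626 × 10⁻³⁴ / 3.585 × 10⁻¹¹ = 1.85 × 10⁻²³ m.

λ = 1.85 × 10⁻²³ m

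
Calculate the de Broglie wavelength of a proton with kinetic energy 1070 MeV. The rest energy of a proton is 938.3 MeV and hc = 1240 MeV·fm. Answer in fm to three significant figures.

Total energy E = KE + m₀c² = 1070 + 938.3 = 2008.3 MeV.
(pc)² = E² − (m₀c²)² = (2008.3)² − (938.3)² = 3.153 × 10⁶ MeV², so pc = 1776 MeV.
λ = hc/(pc) = 1240 MeV·fm / 1776 MeV = 0.698 fm.

λ = 0.698 fm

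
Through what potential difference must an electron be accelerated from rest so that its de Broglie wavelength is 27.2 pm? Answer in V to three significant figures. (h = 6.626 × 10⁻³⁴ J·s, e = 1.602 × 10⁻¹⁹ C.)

V = 2030 V

p = h/λ = 6.626 × 10⁻³⁴ / 2.720 × 10⁻¹¹ = 2.436 × 10⁻²³ kg·m/s.
KE = p²/(2m) = 3.257 × 10⁻¹⁶ J.
V = KE/e = 3.257 × 10⁻¹⁶ / (1.602 × 10⁻¹⁹) = 2030 V.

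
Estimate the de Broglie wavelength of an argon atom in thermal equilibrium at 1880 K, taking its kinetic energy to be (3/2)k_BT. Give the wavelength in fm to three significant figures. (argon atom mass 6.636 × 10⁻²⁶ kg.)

KE = (3/2)k_BT = 1.5 × 1.381 × 10⁻²³ × 1880 = 3.894 × 10⁻²⁰ J.
p = √(2mKE) = √(2 × 6.636 × 10⁻²⁶ × 3.894 × 10⁻²⁰) = 7.189 × 10⁻²³ kg·m/s.
λ = h/p = 9.22 × 10⁻¹² m = 9220 fm.

λ = 9220 fm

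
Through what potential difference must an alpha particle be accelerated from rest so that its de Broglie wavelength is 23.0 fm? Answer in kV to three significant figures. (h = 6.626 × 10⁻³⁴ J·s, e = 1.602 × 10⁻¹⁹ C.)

V = 195 kV

p = h/λ = 6.626 × 10⁻³⁴ / 2.300 × 10⁻¹⁴ = 2.881 × 10⁻²⁰ kg·m/s.
KE = p²/(2m) = 6.245 × 10⁻¹⁴ J.
V = KE/2e = 6.245 × 10⁻¹⁴ / (2 × 1.602 × 10⁻¹⁹) = 195 kV.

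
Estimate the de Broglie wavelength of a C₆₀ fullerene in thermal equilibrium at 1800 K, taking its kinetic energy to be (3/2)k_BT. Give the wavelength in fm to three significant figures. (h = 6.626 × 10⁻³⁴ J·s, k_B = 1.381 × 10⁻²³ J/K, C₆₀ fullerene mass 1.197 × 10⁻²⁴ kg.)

KE = (3/2)k_BT = 1.5 × 1.381 × 10⁻²³ × 1800 = 3.729 × 10⁻²⁰ J.
p = √(2mKE) = √(2 × 1.197 × 10⁻²⁴ × 3.729 × 10⁻²⁰) = 2.988 × 10⁻²² kg·m/s.
λ = h/p = 2.22 × 10⁻¹² m = 2220 fm.

λ = 2220 fm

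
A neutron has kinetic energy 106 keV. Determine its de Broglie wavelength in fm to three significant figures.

KE = 106 keV = 1.698 × 10⁻¹⁴ J.
p = √(2mKE) = √(2 × 1.675 × 10⁻²⁷ × 1.698 × 10⁻¹⁴) = 7.542 × 10⁻²¹ kg·m/s.
λ = h/p = 6.626 × 10⁻³⁴ / 7.542 × 10⁻²¹ = 8.79 × 10⁻¹⁴ m = 87.9 fm.

λ = 87.9 fm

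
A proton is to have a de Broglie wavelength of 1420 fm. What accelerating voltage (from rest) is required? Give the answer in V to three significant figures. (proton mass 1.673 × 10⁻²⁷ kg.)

p = h/λ = 6.626 × 10⁻³⁴ / 1.420 × 10⁻¹² = 4.666 × 10⁻²² kg·m/s.
KE = p²/(2m) = 6.507 × 10⁻¹⁷ J.
V = KE/e = 6.507 × 10⁻¹⁷ / (1.602 × 10⁻¹⁹) = 406 V.

V = 406 V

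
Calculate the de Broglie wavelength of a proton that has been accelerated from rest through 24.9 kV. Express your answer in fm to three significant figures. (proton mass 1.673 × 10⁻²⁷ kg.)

KE = eV = 1.602 × 10⁻¹⁹ × 2.490 × 10⁴ = 3.989 × 10⁻¹⁵ J.
p = √(2mKE) = √(2 × 1.673 × 10⁻²⁷ × 3.989 × 10⁻¹⁵) = 3.653 × 10⁻²¹ kg·m/s.
λ = h/p = 6.626 × 10⁻³⁴ / 3.653 × 10⁻²¹ = 1.81 × 10⁻¹³ m = 181 fm.

λ = 181 fm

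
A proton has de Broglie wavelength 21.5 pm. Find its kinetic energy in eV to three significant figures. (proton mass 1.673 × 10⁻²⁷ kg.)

KE = 1.77 eV

p = h/λ = 6.626 × 10⁻³⁴ / 2.150 × 10⁻¹¹ = 3.082 × 10⁻²³ kg·m/s.
KE = p²/(2m) = (3.082 × 10⁻²³)² / (2 × 1.673 × 10⁻²⁷) = 2.839 × 10⁻¹⁹ J = 1.77 eV.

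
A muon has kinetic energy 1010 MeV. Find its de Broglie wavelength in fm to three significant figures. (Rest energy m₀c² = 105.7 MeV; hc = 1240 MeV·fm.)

λ = 1.12 fm

Total energy E = KE + m₀c² = 1010 + 105.7 = 1115.7 MeV.
(pc)² = E² − (m₀c²)² = (1115.7)² − (105.7)² = 1.234 × 10⁶ MeV², so pc = 1111 MeV.
λ = hc/(pc) = 1240 MeV·fm / 1111 MeV = 1.12 fm.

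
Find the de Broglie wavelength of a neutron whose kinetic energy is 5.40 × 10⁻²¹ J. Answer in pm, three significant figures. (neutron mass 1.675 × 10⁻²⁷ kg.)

λ = 156 pm

p = √(2mKE) = √(2 × 1.675 × 10⁻²⁷ × 5.400 × 10⁻²¹) = 4.253 × 10⁻²⁴ kg·m/s.
λ = h/p = 6.626 × 10⁻³⁴ / 4.253 × 10⁻²⁴ = 1.56 × 10⁻¹⁰ m = 156 pm.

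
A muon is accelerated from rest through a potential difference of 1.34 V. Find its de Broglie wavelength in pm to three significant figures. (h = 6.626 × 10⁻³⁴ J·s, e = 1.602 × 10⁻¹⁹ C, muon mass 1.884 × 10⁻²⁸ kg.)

λ = 73.7 pm

KE = eV = 1.602 × 10⁻¹⁹ × 1.340 = 2.147 × 10⁻¹⁹ J.
p = √(2mKE) = √(2 × 1.884 × 10⁻²⁸ × 2.147 × 10⁻¹⁹) = 8.994 × 10⁻²⁴ kg·m/s.
λ = h/p = 6.626 × 10⁻³⁴ / 8.994 × 10⁻²⁴ = 7.37 × 10⁻¹¹ m = 73.7 pm.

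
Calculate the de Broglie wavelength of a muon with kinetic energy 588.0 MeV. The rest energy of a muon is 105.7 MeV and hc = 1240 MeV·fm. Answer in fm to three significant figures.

λ = 1.81 fm

Total energy E = KE + m₀c² = 588.0 + 105.7 = 693.7 MeV.
(pc)² = E² − (m₀c²)² = (693.7)² − (105.7)² = 4.700 × 10⁵ MeV², so pc = 685.6 MeV.
λ = hc/(pc) = 1240 MeV·fm / 685.6 MeV = 1.81 fm.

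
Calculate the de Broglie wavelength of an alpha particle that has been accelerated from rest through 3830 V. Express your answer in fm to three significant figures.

KE = 2eV = 2 × 1.602 × 10⁻¹⁹ × 3830 = 1.227 × 10⁻¹⁵ J.
p = √(2mKE) = √(2 × 6.645 × 10⁻²⁷ × 1.227 × 10⁻¹⁵) = 4.038 × 10⁻²¹ kg·m/s.
λ = h/p = 6.626 × 10⁻³⁴ / 4.038 × 10⁻²¹ = 1.64 × 10⁻¹³ m = 164 fm.

λ = 164 fm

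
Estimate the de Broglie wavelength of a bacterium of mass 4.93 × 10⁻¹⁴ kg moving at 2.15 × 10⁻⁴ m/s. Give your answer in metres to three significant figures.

p = mv = 4.93 × 10⁻¹⁴ × 2.15 × 10⁻⁴ = 1.060 × 10⁻¹⁷ kg·m/s.
λ = h/p = 6.626 × 10⁻³⁴ / 1.060 × 10⁻¹⁷ = 6.25 × 10⁻¹⁷ m.

λ = 6.25 × 10⁻¹⁷ m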